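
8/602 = 4/301= 0.01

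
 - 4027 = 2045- 6072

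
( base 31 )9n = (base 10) 302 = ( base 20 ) F2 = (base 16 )12e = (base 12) 212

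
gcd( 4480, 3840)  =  640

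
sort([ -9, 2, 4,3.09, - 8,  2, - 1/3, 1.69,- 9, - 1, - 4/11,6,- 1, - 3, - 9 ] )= [ - 9, - 9, - 9, - 8, - 3, - 1, - 1,-4/11, - 1/3, 1.69 , 2,2, 3.09, 4,  6]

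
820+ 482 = 1302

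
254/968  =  127/484 = 0.26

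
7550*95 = 717250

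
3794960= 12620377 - 8825417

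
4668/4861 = 4668/4861=0.96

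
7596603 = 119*63837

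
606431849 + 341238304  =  947670153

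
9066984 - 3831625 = 5235359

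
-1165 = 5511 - 6676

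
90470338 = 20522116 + 69948222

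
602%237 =128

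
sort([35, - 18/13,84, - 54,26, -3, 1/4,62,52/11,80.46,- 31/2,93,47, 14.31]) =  [ - 54, - 31/2,- 3, - 18/13, 1/4,52/11, 14.31,26,35,47,62,80.46,  84,93]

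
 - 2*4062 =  -8124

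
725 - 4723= -3998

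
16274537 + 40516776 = 56791313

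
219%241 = 219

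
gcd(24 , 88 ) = 8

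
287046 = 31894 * 9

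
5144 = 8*643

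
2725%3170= 2725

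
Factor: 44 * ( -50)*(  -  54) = 118800 = 2^4*3^3*5^2*11^1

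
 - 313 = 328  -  641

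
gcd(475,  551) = 19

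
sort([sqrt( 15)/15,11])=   [sqrt(15)/15,11]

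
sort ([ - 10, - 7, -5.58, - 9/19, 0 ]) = [-10,-7 , - 5.58, - 9/19,0 ] 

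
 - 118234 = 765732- 883966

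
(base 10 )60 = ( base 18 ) 36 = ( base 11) 55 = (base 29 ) 22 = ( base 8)74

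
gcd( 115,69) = 23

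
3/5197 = 3/5197 = 0.00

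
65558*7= 458906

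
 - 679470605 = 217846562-897317167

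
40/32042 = 20/16021= 0.00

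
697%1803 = 697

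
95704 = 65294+30410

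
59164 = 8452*7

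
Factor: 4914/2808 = 2^(  -  2)*7^1 = 7/4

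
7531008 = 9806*768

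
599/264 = 599/264 = 2.27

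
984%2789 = 984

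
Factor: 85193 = 85193^1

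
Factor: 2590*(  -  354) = -916860 = - 2^2*3^1 * 5^1 * 7^1*37^1 * 59^1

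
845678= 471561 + 374117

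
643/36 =17  +  31/36  =  17.86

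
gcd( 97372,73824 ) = 4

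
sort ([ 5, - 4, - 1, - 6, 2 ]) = [-6, - 4, - 1,2, 5 ]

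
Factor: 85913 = 53^1 * 1621^1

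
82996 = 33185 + 49811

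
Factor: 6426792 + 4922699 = 37^1*137^1 *2239^1 = 11349491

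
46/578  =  23/289 =0.08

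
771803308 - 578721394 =193081914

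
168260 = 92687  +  75573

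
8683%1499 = 1188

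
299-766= -467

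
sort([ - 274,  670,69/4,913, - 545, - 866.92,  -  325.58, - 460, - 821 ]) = [ - 866.92, - 821, - 545, - 460,-325.58, - 274, 69/4, 670, 913]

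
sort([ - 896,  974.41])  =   [-896, 974.41]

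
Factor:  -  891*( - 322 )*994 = 2^2* 3^4*7^2*11^1*23^1*71^1 = 285180588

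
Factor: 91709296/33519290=6550664/2394235  =  2^3*5^( - 1 ) * 103^(  -  1)*599^1*1367^1*4649^( -1 )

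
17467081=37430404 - 19963323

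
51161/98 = 51161/98 = 522.05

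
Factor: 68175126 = 2^1*3^2 * 3787507^1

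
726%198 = 132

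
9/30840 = 3/10280 = 0.00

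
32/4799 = 32/4799 = 0.01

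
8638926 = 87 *99298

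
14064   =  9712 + 4352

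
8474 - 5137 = 3337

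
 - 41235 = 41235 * (  -  1 ) 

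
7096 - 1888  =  5208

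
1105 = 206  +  899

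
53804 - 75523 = - 21719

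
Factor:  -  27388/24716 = -41/37 = -37^( - 1 )*41^1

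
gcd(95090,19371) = 1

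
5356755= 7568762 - 2212007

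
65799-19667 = 46132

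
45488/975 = 46 +638/975= 46.65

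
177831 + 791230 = 969061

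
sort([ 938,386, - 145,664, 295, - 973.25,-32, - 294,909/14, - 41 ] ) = [ - 973.25, - 294, - 145, - 41,  -  32, 909/14, 295 , 386, 664, 938 ]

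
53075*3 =159225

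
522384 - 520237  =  2147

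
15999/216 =74 + 5/72 = 74.07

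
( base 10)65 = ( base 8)101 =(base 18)3b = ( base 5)230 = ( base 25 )2f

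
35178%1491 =885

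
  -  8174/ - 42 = 194  +  13/21 = 194.62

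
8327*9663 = 80463801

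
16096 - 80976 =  - 64880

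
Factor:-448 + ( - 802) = - 2^1*5^4  =  -1250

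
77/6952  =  7/632=0.01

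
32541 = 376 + 32165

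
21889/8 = 2736+1/8 = 2736.12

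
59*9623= 567757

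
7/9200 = 7/9200 = 0.00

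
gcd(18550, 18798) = 2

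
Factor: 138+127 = 5^1*53^1 = 265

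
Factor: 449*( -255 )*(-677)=3^1 * 5^1*17^1 * 449^1*677^1= 77513115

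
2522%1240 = 42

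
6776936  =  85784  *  79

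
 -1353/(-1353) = 1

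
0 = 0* 55091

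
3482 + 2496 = 5978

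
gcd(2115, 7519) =1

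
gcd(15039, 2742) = 3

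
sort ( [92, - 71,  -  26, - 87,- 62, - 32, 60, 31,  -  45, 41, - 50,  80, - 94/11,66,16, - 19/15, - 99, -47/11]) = [-99, - 87, - 71, - 62, - 50, - 45, - 32, - 26, - 94/11, - 47/11,  -  19/15, 16,31, 41, 60,66, 80, 92] 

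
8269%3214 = 1841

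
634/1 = 634 = 634.00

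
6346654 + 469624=6816278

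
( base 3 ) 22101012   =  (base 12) 364B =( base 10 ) 6107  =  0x17db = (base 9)8335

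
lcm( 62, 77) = 4774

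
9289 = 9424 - 135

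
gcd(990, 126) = 18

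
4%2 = 0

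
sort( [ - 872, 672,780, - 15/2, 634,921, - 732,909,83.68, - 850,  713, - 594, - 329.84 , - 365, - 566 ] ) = [ - 872, - 850, - 732, - 594, - 566,  -  365, - 329.84 , - 15/2,83.68,634,672,713,780 , 909,921]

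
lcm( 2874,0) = 0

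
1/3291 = 1/3291 = 0.00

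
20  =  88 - 68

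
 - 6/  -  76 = 3/38 = 0.08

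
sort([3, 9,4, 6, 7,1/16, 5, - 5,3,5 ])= [ - 5,1/16,3,3, 4, 5,5, 6,7, 9 ] 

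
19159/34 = 563 + 1/2 = 563.50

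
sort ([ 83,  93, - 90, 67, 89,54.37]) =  [ - 90,54.37, 67, 83,89,93] 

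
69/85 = 69/85 = 0.81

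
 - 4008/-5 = 801+3/5 = 801.60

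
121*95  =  11495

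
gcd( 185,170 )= 5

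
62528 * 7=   437696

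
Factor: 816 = 2^4 * 3^1 * 17^1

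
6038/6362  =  3019/3181=0.95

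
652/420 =163/105 = 1.55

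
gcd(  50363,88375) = 1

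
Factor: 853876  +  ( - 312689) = 271^1*1997^1  =  541187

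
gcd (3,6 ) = 3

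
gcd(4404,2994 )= 6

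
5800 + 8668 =14468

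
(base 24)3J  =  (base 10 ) 91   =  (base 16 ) 5b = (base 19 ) 4F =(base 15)61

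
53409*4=213636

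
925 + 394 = 1319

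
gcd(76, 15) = 1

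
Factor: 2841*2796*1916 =2^4*3^2*233^1*479^1*947^1 =15219623376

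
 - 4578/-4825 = 4578/4825 = 0.95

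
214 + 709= 923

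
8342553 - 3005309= 5337244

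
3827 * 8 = 30616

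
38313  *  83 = 3179979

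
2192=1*2192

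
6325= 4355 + 1970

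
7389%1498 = 1397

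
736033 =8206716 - 7470683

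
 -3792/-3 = 1264/1 = 1264.00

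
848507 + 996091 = 1844598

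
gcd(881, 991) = 1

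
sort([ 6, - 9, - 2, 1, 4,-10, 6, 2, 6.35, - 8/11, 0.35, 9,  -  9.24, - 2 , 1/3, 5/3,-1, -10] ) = [  -  10,-10,-9.24, - 9,-2,-2,-1, -8/11, 1/3,0.35, 1, 5/3, 2,4  ,  6, 6, 6.35,9 ]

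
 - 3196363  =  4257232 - 7453595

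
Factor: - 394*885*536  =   - 186897840 = - 2^4*3^1*5^1* 59^1*67^1*197^1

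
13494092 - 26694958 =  -13200866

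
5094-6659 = -1565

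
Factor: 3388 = 2^2*7^1  *11^2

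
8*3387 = 27096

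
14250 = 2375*6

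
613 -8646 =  - 8033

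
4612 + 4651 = 9263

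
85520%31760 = 22000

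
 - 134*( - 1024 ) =137216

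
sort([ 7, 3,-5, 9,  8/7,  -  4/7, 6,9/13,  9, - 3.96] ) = [ - 5, - 3.96 , - 4/7, 9/13, 8/7 , 3,  6, 7, 9 , 9 ]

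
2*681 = 1362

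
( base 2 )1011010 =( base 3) 10100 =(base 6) 230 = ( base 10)90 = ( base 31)2s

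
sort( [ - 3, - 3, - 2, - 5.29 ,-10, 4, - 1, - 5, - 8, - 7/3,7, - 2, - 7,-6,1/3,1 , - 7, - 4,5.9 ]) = [ - 10, - 8,-7, - 7 , -6, -5.29, - 5, - 4, - 3, - 3, - 7/3, - 2, - 2, - 1,1/3,1,4,5.9, 7] 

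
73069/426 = 73069/426 = 171.52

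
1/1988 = 1/1988 = 0.00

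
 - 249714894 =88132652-337847546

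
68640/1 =68640 = 68640.00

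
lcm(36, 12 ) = 36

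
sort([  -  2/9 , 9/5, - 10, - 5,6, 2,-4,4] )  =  [ - 10,-5, - 4, - 2/9,9/5,2,4,6]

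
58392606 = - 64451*( - 906 )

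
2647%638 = 95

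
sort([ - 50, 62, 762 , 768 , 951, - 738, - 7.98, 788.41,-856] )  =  [ - 856,-738, - 50 , - 7.98, 62 , 762, 768, 788.41, 951]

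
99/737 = 9/67=0.13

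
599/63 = 9 + 32/63 = 9.51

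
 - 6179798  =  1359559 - 7539357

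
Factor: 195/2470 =3/38= 2^( - 1 )*3^1*19^(-1) 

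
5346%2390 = 566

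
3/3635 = 3/3635 = 0.00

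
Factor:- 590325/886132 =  - 2^( - 2) * 3^1 *5^2*13^(  -  1 )*17^1*463^1*17041^(-1)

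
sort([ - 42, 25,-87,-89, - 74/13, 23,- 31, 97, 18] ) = [ - 89,-87, - 42,-31,- 74/13,18,23,25, 97 ]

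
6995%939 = 422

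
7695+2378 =10073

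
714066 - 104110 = 609956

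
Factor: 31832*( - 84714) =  - 2^4 * 3^1*7^1*23^1 * 173^1*2017^1 =- 2696616048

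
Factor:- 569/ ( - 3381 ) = 3^( - 1)*7^( - 2)*23^(- 1)*569^1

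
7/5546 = 7/5546 = 0.00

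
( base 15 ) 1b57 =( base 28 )7fo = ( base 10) 5932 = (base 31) 65b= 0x172c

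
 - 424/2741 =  - 1 + 2317/2741 = - 0.15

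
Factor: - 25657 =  - 25657^1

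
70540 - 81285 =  - 10745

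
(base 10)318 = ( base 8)476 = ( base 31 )A8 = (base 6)1250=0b100111110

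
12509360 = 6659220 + 5850140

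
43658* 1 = 43658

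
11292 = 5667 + 5625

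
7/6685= 1/955 = 0.00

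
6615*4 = 26460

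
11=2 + 9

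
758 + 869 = 1627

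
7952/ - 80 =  - 497/5 = - 99.40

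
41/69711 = 41/69711  =  0.00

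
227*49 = 11123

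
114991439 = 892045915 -777054476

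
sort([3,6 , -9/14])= [ - 9/14,  3,  6]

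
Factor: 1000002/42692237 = 2^1*3^1*7^( - 1 ) * 166667^1 * 6098891^( - 1 )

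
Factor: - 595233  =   - 3^2*66137^1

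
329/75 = 329/75 = 4.39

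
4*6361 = 25444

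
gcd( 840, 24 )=24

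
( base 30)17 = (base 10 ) 37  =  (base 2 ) 100101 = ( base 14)29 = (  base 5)122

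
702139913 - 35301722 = 666838191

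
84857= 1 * 84857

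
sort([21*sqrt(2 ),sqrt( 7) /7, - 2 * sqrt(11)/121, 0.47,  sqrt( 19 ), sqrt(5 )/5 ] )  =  [ - 2*sqrt( 11 ) /121,sqrt(7)/7,sqrt( 5 )/5, 0.47, sqrt(19),21 * sqrt( 2 ) ]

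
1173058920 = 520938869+652120051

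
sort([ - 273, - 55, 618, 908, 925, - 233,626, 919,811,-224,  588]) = [ - 273, - 233,  -  224, - 55,588,618, 626,811,908,919,925 ] 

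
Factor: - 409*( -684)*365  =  102110940 =2^2*3^2*5^1*19^1*73^1*409^1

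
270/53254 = 135/26627  =  0.01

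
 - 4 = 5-9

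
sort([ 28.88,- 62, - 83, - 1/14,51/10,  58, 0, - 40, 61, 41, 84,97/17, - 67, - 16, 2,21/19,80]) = [ - 83, - 67, - 62, - 40, - 16, - 1/14, 0,21/19, 2,51/10,97/17, 28.88 , 41,58,61,80,84 ] 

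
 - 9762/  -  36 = 271 + 1/6 = 271.17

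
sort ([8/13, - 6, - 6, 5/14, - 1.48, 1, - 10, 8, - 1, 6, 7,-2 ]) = [ - 10, - 6,-6, - 2, - 1.48, - 1,  5/14, 8/13, 1,  6,7, 8] 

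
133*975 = 129675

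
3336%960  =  456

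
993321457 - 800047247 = 193274210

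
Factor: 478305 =3^4 * 5^1*1181^1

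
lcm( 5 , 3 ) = 15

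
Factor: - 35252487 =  - 3^2*29^1*31^1*4357^1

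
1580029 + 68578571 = 70158600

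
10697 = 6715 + 3982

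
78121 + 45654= 123775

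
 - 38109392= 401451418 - 439560810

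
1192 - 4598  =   - 3406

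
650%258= 134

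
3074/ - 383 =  - 9  +  373/383 = - 8.03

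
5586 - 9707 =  -4121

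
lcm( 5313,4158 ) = 95634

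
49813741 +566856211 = 616669952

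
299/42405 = 299/42405 = 0.01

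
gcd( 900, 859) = 1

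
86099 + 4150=90249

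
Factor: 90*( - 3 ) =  -2^1*3^3*5^1= - 270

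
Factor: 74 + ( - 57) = 17 = 17^1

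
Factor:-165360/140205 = -2^4*53^1*719^( - 1) = -848/719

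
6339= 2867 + 3472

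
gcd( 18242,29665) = 1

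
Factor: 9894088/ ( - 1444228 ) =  - 2473522/361057  =  -  2^1*19^(- 1)*31^(- 1)*613^( - 1 )*1236761^1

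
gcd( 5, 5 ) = 5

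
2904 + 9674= 12578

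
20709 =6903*3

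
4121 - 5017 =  - 896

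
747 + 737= 1484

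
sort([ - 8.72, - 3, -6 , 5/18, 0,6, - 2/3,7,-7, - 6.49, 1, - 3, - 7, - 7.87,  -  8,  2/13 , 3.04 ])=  [ - 8.72, - 8, - 7.87, - 7, - 7,  -  6.49, - 6  ,-3, -3,  -  2/3,0,2/13,5/18,1,3.04,6,7 ]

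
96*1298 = 124608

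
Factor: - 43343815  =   - 5^1*8668763^1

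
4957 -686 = 4271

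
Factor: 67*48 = 3216 = 2^4*3^1*67^1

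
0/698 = 0=0.00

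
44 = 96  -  52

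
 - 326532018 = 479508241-806040259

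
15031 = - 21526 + 36557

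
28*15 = 420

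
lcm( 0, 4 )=0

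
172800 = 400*432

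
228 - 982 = -754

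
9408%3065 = 213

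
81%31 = 19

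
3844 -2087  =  1757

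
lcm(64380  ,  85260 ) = 3154620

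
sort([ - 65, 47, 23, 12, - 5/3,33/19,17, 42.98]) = [  -  65,-5/3,33/19, 12, 17, 23, 42.98,47]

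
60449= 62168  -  1719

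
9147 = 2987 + 6160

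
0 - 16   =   - 16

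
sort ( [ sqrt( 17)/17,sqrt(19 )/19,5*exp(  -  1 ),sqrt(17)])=[ sqrt ( 19)/19, sqrt(17 ) /17, 5*exp(-1 ),sqrt (17) ] 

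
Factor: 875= 5^3*7^1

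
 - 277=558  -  835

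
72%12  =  0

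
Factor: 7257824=2^5*7^1*32401^1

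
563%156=95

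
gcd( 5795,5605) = 95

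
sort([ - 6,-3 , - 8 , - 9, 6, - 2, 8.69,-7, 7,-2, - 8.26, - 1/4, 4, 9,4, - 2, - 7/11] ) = [ - 9, - 8.26,-8, - 7,-6, - 3, - 2, - 2, - 2,-7/11, -1/4, 4,4, 6, 7,8.69,  9]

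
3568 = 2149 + 1419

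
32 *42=1344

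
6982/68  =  3491/34 = 102.68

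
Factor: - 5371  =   - 41^1*131^1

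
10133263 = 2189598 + 7943665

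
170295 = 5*34059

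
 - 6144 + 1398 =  - 4746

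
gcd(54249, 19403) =1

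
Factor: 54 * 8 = 432 = 2^4 * 3^3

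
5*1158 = 5790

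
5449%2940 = 2509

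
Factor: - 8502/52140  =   -1417/8690 = - 2^ ( - 1)*5^( - 1)*11^(-1)*13^1*79^ ( - 1)*109^1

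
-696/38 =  - 19 + 13/19 = -  18.32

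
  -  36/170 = -18/85 = - 0.21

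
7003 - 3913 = 3090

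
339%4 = 3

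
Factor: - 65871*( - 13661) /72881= 3^2 * 13^1*19^1*31^(-1 )* 563^1*719^1*2351^ ( - 1 ) = 899863731/72881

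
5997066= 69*86914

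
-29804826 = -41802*713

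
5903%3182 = 2721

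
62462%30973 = 516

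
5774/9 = 641 + 5/9 = 641.56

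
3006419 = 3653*823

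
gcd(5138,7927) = 1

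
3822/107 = 3822/107  =  35.72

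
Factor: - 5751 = - 3^4*71^1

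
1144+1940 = 3084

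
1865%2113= 1865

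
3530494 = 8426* 419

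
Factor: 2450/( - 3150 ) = - 7/9 = - 3^( - 2)*7^1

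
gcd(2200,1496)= 88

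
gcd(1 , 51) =1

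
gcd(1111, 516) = 1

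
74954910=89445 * 838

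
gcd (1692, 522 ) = 18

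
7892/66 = 119 + 19/33  =  119.58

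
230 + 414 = 644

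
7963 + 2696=10659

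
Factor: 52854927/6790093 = 3^1*61^(-1 )*157^ ( - 1)*709^( - 1 )*983^1  *17923^1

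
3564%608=524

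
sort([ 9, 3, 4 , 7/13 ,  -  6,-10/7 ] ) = [  -  6, - 10/7,7/13,3,4 , 9] 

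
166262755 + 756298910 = 922561665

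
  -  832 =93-925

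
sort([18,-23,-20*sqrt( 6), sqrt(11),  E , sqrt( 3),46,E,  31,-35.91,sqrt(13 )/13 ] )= [ - 20 * sqrt (6), - 35.91, - 23,sqrt(13) /13,sqrt( 3),  E,  E,sqrt( 11), 18 , 31,  46]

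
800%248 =56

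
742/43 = 17 + 11/43 = 17.26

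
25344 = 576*44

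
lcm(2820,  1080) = 50760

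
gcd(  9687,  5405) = 1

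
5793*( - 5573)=- 32284389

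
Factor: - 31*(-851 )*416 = 2^5*13^1*23^1*31^1*37^1 = 10974496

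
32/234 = 16/117=0.14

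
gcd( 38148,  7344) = 204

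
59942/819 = 59942/819 = 73.19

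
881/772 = 881/772 = 1.14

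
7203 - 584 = 6619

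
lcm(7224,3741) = 209496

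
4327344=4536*954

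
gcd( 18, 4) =2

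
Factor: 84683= 19^1*4457^1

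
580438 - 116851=463587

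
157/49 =3 + 10/49 = 3.20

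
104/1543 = 104/1543 =0.07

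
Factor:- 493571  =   - 13^1*37967^1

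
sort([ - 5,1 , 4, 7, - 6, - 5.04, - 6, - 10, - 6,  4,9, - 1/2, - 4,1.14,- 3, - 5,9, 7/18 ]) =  [ - 10,-6, - 6, - 6,-5.04, - 5, - 5, - 4 , - 3, - 1/2,7/18,1,1.14, 4, 4,7,9,9] 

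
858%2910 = 858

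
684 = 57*12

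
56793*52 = 2953236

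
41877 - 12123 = 29754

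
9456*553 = 5229168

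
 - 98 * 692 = -67816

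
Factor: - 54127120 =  - 2^4*5^1*676589^1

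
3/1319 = 3/1319 = 0.00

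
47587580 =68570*694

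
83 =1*83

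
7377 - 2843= 4534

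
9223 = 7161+2062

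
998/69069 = 998/69069 = 0.01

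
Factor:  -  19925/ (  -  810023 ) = 5^2*797^1 * 810023^( -1) 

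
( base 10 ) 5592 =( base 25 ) 8nh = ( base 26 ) 872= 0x15D8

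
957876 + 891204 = 1849080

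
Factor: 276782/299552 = 2^( - 4 )*37^( - 1)*547^1 = 547/592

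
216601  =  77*2813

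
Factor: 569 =569^1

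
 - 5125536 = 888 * ( - 5772)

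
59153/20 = 2957+ 13/20= 2957.65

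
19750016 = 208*94952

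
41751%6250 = 4251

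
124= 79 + 45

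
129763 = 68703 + 61060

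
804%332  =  140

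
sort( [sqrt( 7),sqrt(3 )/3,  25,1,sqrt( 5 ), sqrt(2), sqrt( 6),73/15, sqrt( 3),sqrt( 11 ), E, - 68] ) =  [ - 68, sqrt( 3)/3,1,sqrt( 2 ), sqrt( 3 ),sqrt( 5),sqrt( 6 ),sqrt( 7),E,sqrt(11), 73/15, 25]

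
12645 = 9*1405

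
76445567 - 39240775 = 37204792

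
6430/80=643/8=80.38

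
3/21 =1/7  =  0.14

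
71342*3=214026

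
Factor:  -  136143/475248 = -2^( -4 )*3^1* 7^1*2161^1 * 9901^( - 1 ) = - 45381/158416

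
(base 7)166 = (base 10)97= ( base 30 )37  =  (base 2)1100001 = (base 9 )117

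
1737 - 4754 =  - 3017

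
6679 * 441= 2945439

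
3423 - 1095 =2328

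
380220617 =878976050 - 498755433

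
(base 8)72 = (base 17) 37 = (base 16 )3A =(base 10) 58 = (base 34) 1O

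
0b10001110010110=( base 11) 6932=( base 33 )8c2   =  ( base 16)2396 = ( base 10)9110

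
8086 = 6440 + 1646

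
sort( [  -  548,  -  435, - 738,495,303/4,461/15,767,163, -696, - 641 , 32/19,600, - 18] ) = [-738,-696, - 641, - 548, - 435, - 18,32/19, 461/15,303/4,163,495,600, 767 ] 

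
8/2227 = 8/2227 = 0.00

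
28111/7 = 4015 + 6/7 = 4015.86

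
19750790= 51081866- 31331076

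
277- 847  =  - 570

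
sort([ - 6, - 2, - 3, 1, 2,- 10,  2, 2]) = [ - 10, - 6, - 3,- 2 , 1, 2, 2, 2]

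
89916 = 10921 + 78995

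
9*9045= 81405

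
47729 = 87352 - 39623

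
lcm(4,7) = 28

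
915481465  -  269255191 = 646226274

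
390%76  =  10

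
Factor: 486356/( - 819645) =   -  2^2 * 3^ ( - 1 )*5^( - 1)*  13^1*47^1*53^( - 1)*199^1*1031^ ( - 1) 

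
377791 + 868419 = 1246210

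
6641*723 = 4801443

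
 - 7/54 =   -  7/54 = - 0.13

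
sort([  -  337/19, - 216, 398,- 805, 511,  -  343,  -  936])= [ - 936, - 805, -343, -216,-337/19, 398, 511 ] 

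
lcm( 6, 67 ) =402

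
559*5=2795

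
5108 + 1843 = 6951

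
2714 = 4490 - 1776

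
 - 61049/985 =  - 62+21/985= - 61.98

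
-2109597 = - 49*43053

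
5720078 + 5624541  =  11344619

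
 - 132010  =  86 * ( - 1535)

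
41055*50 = 2052750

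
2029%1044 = 985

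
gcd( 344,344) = 344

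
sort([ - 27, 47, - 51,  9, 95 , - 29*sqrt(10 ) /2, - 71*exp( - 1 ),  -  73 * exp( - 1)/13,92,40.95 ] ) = [ - 51 , - 29*sqrt(10)/2, - 27, - 71*exp( - 1),-73*exp(  -  1)/13,9, 40.95, 47, 92, 95]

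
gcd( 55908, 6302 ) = 2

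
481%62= 47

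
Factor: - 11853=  - 3^3*439^1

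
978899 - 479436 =499463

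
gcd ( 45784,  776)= 776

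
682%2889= 682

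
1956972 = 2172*901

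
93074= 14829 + 78245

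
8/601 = 8/601= 0.01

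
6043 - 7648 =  - 1605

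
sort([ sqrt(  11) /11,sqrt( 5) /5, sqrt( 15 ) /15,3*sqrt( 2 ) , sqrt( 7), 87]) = [sqrt( 15 ) /15, sqrt( 11 )/11,sqrt (5 ) /5, sqrt(7),3*sqrt(2),  87]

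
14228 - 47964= - 33736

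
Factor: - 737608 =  - 2^3*137^1*673^1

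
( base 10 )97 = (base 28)3D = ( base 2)1100001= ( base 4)1201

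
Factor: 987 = 3^1*7^1* 47^1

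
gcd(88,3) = 1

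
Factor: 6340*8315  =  52717100 = 2^2*5^2*317^1*1663^1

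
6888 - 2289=4599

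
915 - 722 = 193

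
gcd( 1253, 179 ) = 179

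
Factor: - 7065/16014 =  - 15/34 =-  2^( - 1)*3^1*5^1*17^( - 1 ) 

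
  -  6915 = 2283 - 9198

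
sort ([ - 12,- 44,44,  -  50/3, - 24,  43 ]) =[ - 44, - 24, - 50/3, - 12, 43, 44 ] 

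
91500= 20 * 4575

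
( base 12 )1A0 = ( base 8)410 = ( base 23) bb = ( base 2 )100001000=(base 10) 264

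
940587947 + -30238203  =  910349744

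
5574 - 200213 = - 194639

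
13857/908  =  15+237/908 = 15.26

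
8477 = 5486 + 2991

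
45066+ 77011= 122077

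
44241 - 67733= - 23492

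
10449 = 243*43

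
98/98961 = 98/98961= 0.00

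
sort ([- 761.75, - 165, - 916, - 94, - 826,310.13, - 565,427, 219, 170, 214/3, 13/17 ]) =[-916, - 826, - 761.75, - 565,  -  165,-94, 13/17, 214/3, 170, 219, 310.13, 427]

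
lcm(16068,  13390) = 80340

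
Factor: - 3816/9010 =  - 2^2*3^2*5^( - 1)*17^( - 1) = -36/85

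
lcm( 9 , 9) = 9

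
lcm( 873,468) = 45396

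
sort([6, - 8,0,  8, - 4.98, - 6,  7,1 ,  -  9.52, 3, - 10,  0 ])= [ - 10, - 9.52,- 8, - 6, - 4.98, 0, 0,1,  3,  6, 7, 8]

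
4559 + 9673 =14232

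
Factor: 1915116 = 2^2 * 3^1*7^2*3257^1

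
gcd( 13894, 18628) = 2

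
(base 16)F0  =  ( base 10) 240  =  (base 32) 7G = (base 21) b9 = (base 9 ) 286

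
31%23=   8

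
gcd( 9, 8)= 1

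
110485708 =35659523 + 74826185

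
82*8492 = 696344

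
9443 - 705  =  8738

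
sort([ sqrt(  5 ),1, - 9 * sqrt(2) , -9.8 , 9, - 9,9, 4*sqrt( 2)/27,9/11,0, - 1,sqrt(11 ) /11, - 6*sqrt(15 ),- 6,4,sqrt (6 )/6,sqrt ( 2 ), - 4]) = [ - 6 * sqrt(15), - 9*sqrt( 2),-9.8,  -  9, - 6, - 4, - 1,0,4* sqrt( 2 )/27,sqrt(11) /11, sqrt(6 )/6,9/11, 1,sqrt(2 ), sqrt(5), 4,  9,9]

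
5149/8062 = 5149/8062 = 0.64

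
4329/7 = 618 + 3/7 = 618.43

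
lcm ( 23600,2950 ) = 23600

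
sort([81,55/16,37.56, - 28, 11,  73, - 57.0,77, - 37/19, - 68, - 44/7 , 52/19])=[ - 68, - 57.0, - 28,-44/7, - 37/19,52/19,  55/16,11, 37.56,  73,77,  81]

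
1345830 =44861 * 30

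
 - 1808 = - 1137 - 671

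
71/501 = 71/501 = 0.14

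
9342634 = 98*95333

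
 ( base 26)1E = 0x28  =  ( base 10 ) 40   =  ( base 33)17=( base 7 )55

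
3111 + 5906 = 9017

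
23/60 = 23/60 = 0.38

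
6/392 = 3/196= 0.02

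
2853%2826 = 27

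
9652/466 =20 +166/233 =20.71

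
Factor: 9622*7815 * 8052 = 605477628360 =2^3*3^2*5^1*11^1*17^1*61^1*283^1*521^1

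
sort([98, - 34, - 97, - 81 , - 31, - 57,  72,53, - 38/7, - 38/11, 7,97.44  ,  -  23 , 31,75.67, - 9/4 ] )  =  [ - 97, - 81, -57,-34,  -  31, - 23,  -  38/7, - 38/11, - 9/4,7,31, 53,  72,75.67, 97.44,98]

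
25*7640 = 191000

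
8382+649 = 9031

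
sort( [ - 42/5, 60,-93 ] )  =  [ - 93, - 42/5, 60]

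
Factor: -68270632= - 2^3*8533829^1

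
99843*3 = 299529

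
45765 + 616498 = 662263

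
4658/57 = 81 + 41/57 = 81.72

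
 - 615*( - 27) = 16605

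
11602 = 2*5801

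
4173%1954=265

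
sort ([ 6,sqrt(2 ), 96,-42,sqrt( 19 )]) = [ - 42, sqrt (2 ),sqrt( 19),6 , 96 ]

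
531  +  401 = 932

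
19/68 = 19/68 = 0.28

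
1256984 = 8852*142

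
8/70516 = 2/17629 = 0.00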